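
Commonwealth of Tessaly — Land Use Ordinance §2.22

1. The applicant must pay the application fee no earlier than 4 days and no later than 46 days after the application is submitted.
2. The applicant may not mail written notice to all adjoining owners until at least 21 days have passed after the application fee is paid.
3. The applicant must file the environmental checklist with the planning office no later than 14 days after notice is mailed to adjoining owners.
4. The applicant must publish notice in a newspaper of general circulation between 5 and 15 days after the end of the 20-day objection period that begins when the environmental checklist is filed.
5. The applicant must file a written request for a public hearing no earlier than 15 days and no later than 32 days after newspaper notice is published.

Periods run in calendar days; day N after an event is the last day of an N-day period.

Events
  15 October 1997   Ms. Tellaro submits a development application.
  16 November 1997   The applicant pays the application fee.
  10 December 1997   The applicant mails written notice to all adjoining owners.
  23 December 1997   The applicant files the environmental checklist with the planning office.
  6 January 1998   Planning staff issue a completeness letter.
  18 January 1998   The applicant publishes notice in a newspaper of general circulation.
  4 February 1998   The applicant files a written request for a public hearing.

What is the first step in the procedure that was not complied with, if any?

(1) the permitted window runs from 15 October 1997 + 4 = 19 October 1997 to 15 October 1997 + 46 = 30 November 1997; 16 November 1997 falls inside that range.
(2) permitted from 16 November 1997 + 21 days = 7 December 1997 onward; done 10 December 1997 — permitted.
(3) due by 10 December 1997 + 14 days = 24 December 1997; 23 December 1997 is within that limit.
(4) the permitted window runs from 12 January 1998 + 5 = 17 January 1998 to 12 January 1998 + 15 = 27 January 1998; 18 January 1998 falls inside that range.
(5) the permitted window runs from 18 January 1998 + 15 = 2 February 1998 to 18 January 1998 + 32 = 19 February 1998; done 4 February 1998, which is between those dates.

None — every step was satisfied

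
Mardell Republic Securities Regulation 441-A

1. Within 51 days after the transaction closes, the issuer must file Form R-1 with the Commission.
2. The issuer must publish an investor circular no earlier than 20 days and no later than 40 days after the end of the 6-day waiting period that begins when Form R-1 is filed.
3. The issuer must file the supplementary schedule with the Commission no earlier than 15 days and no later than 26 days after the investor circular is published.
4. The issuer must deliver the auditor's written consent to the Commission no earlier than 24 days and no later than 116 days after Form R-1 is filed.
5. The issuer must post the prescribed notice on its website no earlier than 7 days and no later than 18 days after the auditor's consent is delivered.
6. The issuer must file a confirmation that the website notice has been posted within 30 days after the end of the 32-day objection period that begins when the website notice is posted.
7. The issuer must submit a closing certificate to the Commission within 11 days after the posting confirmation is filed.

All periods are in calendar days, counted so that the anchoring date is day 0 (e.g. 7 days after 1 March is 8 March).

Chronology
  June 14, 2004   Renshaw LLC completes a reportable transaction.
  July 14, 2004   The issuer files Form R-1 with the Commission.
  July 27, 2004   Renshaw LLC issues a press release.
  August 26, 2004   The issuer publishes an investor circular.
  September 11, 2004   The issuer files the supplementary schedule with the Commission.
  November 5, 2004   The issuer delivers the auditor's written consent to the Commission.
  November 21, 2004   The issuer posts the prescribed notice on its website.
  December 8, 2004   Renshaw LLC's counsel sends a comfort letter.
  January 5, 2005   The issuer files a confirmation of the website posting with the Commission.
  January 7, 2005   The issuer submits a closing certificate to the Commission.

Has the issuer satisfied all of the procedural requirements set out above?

(1) due by June 14, 2004 + 51 days = August 4, 2004; done July 14, 2004 — timely.
(2) the permitted window runs from July 20, 2004 + 20 = August 9, 2004 to July 20, 2004 + 40 = August 29, 2004; done August 26, 2004, which is between those dates.
(3) the permitted window runs from August 26, 2004 + 15 = September 10, 2004 to August 26, 2004 + 26 = September 21, 2004; done September 11, 2004 — within the window.
(4) the permitted window runs from July 14, 2004 + 24 = August 7, 2004 to July 14, 2004 + 116 = November 7, 2004; November 5, 2004 falls inside that range.
(5) the permitted window runs from November 5, 2004 + 7 = November 12, 2004 to November 5, 2004 + 18 = November 23, 2004; November 21, 2004 falls inside that range.
(6) due by December 23, 2004 + 30 days = January 22, 2005; done January 5, 2005 — timely.
(7) due by January 5, 2005 + 11 days = January 16, 2005; January 7, 2005 is within that limit.

Yes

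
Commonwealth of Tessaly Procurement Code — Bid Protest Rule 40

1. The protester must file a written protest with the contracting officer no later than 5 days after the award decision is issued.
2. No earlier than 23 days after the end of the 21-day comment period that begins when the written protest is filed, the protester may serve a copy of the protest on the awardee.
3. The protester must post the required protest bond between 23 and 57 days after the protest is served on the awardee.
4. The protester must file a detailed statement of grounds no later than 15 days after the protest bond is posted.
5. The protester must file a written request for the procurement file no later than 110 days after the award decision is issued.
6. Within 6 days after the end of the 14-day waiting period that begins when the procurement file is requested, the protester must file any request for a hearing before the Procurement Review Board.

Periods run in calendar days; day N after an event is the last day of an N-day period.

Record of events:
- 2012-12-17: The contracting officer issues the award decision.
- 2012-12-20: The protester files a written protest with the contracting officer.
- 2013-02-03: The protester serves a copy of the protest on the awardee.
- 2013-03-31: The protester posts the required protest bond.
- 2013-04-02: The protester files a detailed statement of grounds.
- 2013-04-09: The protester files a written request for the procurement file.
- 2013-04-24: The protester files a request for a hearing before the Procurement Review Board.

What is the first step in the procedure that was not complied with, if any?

Step 5

Step 1: 5 days after 2012-12-17 (when the award decision is issued) is 2012-12-22; completed 2012-12-20, before the deadline.
Step 2: the earliest permitted date is 23 days after 2013-01-10 (end of the 21-day comment period, which began when the written protest is filed on 2012-12-20), i.e. 2013-02-02; done 2013-02-03, after the minimum wait.
Step 3: the window is 23–57 days after 2013-02-03 (when the protest is served on the awardee), so 2013-02-26 through 2013-04-01; 2013-03-31 falls inside that range.
Step 4: 15 days after 2013-03-31 (when the protest bond is posted) is 2013-04-15; done 2013-04-02 — timely.
Step 5: 110 days after 2012-12-17 (when the award decision is issued) is 2013-04-06; 2013-04-09 misses that deadline by 3 days.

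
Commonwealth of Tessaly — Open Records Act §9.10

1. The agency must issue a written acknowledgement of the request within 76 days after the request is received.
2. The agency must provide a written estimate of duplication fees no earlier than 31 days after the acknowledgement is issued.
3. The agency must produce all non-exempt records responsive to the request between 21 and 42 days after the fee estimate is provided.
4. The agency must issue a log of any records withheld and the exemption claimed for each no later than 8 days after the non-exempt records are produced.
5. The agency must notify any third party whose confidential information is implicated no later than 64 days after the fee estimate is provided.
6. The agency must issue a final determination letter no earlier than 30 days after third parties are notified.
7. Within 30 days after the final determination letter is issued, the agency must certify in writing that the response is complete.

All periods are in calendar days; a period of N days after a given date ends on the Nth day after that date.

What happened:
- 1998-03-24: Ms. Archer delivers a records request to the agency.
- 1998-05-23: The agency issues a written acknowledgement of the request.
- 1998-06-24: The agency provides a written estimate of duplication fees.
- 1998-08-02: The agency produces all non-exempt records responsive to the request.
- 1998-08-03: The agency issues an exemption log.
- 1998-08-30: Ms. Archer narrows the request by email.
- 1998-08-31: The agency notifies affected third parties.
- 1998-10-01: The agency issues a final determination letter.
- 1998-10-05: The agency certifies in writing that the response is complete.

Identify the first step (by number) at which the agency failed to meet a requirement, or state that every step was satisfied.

Step 5

Step 1: 76 days after 1998-03-24 (when the request is received) is 1998-06-08; done 1998-05-23 — timely.
Step 2: the earliest permitted date is 31 days after 1998-05-23 (when the acknowledgement is issued), i.e. 1998-06-23; done 1998-06-24 — permitted.
Step 3: the window is 21–42 days after 1998-06-24 (when the fee estimate is provided), so 1998-07-15 through 1998-08-05; 1998-08-02 falls inside that range.
Step 4: 8 days after 1998-08-02 (when the non-exempt records are produced) is 1998-08-10; 1998-08-03 is within that limit.
Step 5: 64 days after 1998-06-24 (when the fee estimate is provided) is 1998-08-27; 1998-08-31 misses that deadline by 4 days.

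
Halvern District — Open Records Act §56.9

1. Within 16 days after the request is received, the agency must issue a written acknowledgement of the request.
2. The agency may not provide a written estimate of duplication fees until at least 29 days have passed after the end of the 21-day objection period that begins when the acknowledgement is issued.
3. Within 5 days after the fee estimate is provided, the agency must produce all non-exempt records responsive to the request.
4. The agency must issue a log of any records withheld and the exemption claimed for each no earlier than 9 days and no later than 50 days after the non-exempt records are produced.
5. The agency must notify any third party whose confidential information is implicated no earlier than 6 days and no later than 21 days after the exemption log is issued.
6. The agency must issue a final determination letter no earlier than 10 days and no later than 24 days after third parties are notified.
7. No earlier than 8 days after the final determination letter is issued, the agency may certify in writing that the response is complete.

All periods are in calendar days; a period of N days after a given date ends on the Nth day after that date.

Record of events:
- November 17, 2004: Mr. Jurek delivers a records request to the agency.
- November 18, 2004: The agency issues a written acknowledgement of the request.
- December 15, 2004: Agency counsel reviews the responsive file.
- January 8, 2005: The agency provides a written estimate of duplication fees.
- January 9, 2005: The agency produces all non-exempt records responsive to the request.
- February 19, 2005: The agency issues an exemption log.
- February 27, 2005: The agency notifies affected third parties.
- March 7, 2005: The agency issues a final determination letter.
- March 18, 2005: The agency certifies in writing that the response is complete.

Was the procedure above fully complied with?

No

Step 1 — counting 16 days from November 17, 2004 (when the request is received) gives a deadline of December 3, 2004; November 18, 2004 is within that limit.
Step 2 — must wait 29 days from December 9, 2004 (end of the 21-day objection period, which began when the acknowledgement is issued on November 18, 2004), so not before January 7, 2005; January 8, 2005 is on or after that date.
Step 3 — counting 5 days from January 8, 2005 (when the fee estimate is provided) gives a deadline of January 13, 2005; completed January 9, 2005, before the deadline.
Step 4 — 9 and 50 days from January 9, 2005 (when the non-exempt records are produced) are January 18, 2005 and February 28, 2005 respectively; February 19, 2005 falls inside that range.
Step 5 — 6 and 21 days from February 19, 2005 (when the exemption log is issued) are February 25, 2005 and March 12, 2005 respectively; done February 27, 2005, which is between those dates.
Step 6 — 10 and 24 days from February 27, 2005 (when third parties are notified) are March 9, 2005 and March 23, 2005 respectively; March 7, 2005 is 2 days too early.
The procedure was therefore not followed at step 6.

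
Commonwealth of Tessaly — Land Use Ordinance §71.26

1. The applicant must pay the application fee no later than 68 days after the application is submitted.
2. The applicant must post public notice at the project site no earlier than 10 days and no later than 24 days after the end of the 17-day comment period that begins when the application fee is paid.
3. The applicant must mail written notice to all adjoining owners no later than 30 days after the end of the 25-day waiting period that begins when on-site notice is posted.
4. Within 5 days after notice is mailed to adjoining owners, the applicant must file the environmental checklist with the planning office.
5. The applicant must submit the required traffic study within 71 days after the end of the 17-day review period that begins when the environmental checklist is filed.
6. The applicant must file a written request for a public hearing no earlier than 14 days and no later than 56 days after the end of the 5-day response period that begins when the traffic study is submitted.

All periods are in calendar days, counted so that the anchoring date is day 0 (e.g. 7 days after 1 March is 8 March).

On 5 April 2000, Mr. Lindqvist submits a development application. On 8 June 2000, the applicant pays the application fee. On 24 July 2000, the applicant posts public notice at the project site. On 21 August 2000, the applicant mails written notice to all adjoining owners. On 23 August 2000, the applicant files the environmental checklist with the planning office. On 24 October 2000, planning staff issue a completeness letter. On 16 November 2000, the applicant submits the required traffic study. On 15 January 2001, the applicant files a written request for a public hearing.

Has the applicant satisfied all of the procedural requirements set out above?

(1) due by 5 April 2000 + 68 days = 12 June 2000; 8 June 2000 is within that limit.
(2) the permitted window runs from 25 June 2000 + 10 = 5 July 2000 to 25 June 2000 + 24 = 19 July 2000; done 24 July 2000 — 5 days after the window closed.

No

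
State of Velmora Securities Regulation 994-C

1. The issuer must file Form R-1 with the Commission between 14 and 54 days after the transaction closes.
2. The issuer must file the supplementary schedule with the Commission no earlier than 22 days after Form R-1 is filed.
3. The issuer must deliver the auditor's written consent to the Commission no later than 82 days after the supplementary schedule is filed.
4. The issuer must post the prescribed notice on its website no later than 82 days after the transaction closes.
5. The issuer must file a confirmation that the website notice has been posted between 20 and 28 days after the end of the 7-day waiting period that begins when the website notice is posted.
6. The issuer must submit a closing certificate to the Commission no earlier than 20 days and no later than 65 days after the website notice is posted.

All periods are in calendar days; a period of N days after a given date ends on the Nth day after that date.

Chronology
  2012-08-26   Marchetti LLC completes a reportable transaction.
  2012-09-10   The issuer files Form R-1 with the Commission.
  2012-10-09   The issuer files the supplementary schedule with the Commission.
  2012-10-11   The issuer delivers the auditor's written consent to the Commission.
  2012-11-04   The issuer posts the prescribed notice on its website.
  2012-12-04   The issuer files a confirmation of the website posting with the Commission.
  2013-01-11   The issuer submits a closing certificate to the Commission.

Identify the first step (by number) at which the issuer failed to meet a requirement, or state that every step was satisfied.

Step 1 — 14 and 54 days from 2012-08-26 (when the transaction closes) are 2012-09-09 and 2012-10-19 respectively; done 2012-09-10 — within the window.
Step 2 — must wait 22 days from 2012-09-10 (when Form R-1 is filed), so not before 2012-10-02; 2012-10-09 is on or after that date.
Step 3 — counting 82 days from 2012-10-09 (when the supplementary schedule is filed) gives a deadline of 2012-12-30; 2012-10-11 is within that limit.
Step 4 — counting 82 days from 2012-08-26 (when the transaction closes) gives a deadline of 2012-11-16; done 2012-11-04 — timely.
Step 5 — 20 and 28 days from 2012-11-11 (end of the 7-day waiting period, which began when the website notice is posted on 2012-11-04) are 2012-12-01 and 2012-12-09 respectively; 2012-12-04 falls inside that range.
Step 6 — 20 and 65 days from 2012-11-04 (when the website notice is posted) are 2012-11-24 and 2013-01-08 respectively; done 2013-01-11 — 3 days after the window closed.

Step 6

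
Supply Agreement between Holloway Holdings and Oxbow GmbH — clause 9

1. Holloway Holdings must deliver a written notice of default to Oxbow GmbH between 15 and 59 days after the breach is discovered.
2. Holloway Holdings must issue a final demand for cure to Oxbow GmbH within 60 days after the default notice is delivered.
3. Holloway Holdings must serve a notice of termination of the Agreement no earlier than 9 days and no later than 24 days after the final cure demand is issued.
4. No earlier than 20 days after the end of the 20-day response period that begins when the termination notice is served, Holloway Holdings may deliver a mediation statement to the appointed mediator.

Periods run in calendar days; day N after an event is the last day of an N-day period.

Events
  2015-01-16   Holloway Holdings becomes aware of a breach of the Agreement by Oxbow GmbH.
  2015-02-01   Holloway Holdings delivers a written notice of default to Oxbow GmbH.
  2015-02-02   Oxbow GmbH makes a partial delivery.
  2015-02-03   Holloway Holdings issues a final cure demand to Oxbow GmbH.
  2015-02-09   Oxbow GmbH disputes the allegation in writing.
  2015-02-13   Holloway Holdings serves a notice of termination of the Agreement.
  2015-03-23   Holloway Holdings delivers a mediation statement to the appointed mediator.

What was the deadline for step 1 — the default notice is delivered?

2015-03-16

Step 1 runs from 2015-01-16, when the breach is discovered. The window is 15–59 days after 2015-01-16; it closes on 2015-03-16.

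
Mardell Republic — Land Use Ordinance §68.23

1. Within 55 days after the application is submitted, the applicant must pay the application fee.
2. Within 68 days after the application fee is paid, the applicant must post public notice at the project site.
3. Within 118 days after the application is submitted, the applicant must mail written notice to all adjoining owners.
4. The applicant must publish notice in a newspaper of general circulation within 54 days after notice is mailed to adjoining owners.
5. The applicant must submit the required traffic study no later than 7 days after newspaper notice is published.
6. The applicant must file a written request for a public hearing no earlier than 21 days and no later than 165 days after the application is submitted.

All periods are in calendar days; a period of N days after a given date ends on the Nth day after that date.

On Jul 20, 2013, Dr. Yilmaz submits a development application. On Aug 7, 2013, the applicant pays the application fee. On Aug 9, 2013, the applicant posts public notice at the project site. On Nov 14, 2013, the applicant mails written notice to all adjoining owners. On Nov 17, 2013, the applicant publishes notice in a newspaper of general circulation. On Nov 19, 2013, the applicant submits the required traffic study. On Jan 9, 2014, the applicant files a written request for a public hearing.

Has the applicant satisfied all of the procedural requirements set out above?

No

(1) due by Jul 20, 2013 + 55 days = Sep 13, 2013; done Aug 7, 2013 — timely.
(2) due by Aug 7, 2013 + 68 days = Oct 14, 2013; completed Aug 9, 2013, before the deadline.
(3) due by Jul 20, 2013 + 118 days = Nov 15, 2013; completed Nov 14, 2013, before the deadline.
(4) due by Nov 14, 2013 + 54 days = Jan 7, 2014; done Nov 17, 2013 — timely.
(5) due by Nov 17, 2013 + 7 days = Nov 24, 2013; done Nov 19, 2013 — timely.
(6) the permitted window runs from Jul 20, 2013 + 21 = Aug 10, 2013 to Jul 20, 2013 + 165 = Jan 1, 2014; Jan 9, 2014 is 8 days past the end of the window.
The analysis stops there.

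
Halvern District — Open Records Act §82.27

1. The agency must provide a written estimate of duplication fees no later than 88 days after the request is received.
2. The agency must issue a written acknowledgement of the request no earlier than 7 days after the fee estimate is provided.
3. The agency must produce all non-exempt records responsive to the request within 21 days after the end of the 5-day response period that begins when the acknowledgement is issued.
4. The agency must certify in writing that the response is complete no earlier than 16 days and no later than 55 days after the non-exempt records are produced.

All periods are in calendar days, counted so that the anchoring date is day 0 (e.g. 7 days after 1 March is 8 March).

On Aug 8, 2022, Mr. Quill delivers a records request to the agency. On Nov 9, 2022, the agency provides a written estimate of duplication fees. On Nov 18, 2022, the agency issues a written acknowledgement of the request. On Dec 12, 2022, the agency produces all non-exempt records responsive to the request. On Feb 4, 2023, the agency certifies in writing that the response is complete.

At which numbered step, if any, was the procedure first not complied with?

Step 1

(1) due by Aug 8, 2022 + 88 days = Nov 4, 2022; done Nov 9, 2022 — 5 days late.
That is the first point of non-compliance.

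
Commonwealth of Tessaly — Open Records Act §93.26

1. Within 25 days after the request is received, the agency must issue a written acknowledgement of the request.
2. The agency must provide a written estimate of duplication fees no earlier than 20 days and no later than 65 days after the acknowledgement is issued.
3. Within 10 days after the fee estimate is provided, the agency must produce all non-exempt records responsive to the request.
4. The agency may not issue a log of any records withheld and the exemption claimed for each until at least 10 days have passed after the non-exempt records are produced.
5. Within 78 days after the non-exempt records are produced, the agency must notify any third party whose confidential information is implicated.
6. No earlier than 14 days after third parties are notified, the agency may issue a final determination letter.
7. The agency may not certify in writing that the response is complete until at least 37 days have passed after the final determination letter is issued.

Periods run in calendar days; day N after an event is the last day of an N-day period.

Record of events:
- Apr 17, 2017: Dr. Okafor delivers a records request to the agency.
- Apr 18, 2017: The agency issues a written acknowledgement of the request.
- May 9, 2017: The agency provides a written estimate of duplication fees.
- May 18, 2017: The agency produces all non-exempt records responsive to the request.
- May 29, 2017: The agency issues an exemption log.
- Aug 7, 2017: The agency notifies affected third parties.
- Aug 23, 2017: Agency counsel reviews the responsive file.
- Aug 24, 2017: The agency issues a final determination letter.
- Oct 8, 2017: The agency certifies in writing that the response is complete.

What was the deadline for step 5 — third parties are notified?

Step 5 runs from May 18, 2017, when the non-exempt records are produced. 78 days after May 18, 2017 is Aug 4, 2017.

Aug 4, 2017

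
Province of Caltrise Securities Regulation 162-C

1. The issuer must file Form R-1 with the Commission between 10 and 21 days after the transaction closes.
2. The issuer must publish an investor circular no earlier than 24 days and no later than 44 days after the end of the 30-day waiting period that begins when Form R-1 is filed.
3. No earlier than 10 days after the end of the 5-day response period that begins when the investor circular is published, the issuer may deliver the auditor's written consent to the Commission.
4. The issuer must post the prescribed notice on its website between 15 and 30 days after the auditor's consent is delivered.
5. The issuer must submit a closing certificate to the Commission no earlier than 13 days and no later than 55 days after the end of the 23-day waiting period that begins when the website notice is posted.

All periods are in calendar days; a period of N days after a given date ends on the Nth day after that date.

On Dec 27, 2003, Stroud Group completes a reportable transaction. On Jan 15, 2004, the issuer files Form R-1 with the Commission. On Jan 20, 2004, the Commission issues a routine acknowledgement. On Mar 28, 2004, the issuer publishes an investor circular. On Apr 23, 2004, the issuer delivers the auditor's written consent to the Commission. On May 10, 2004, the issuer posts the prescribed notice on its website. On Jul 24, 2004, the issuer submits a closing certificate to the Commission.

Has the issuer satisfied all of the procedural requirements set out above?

Step 1 — 10 and 21 days from Dec 27, 2003 (when the transaction closes) are Jan 6, 2004 and Jan 17, 2004 respectively; done Jan 15, 2004, which is between those dates.
Step 2 — 24 and 44 days from Feb 14, 2004 (end of the 30-day waiting period, which began when Form R-1 is filed on Jan 15, 2004) are Mar 9, 2004 and Mar 29, 2004 respectively; done Mar 28, 2004 — within the window.
Step 3 — must wait 10 days from Apr 2, 2004 (end of the 5-day response period, which began when the investor circular is published on Mar 28, 2004), so not before Apr 12, 2004; Apr 23, 2004 is on or after that date.
Step 4 — 15 and 30 days from Apr 23, 2004 (when the auditor's consent is delivered) are May 8, 2004 and May 23, 2004 respectively; done May 10, 2004, which is between those dates.
Step 5 — 13 and 55 days from Jun 2, 2004 (end of the 23-day waiting period, which began when the website notice is posted on May 10, 2004) are Jun 15, 2004 and Jul 27, 2004 respectively; done Jul 24, 2004, which is between those dates.

Yes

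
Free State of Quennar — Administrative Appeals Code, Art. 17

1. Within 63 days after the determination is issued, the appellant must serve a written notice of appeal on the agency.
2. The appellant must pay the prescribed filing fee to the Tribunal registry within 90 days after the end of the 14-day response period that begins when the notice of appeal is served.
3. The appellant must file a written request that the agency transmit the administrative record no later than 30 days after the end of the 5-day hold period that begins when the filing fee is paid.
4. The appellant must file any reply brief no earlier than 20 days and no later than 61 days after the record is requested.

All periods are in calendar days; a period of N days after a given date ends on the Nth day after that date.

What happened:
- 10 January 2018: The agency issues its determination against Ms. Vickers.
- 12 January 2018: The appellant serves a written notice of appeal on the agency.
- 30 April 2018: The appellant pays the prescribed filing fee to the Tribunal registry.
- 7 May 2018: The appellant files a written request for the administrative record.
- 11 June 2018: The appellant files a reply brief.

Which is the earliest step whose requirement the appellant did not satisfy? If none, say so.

Step 2

(1) due by 10 January 2018 + 63 days = 14 March 2018; completed 12 January 2018, before the deadline.
(2) due by 26 January 2018 + 90 days = 26 April 2018; done 30 April 2018 — 4 days late.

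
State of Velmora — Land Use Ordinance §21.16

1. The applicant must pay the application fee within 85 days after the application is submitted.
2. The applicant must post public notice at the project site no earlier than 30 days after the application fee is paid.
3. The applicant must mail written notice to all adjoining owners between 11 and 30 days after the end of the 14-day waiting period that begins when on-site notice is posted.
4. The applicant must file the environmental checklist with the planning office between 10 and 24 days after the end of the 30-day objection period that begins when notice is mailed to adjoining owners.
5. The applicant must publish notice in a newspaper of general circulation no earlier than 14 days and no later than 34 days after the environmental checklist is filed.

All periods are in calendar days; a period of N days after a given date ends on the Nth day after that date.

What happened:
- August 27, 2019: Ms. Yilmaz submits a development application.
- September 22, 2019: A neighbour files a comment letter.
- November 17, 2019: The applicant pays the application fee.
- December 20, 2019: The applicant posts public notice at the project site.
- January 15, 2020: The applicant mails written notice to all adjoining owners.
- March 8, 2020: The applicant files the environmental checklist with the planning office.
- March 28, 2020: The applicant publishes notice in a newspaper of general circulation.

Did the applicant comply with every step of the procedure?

Step 1 — counting 85 days from August 27, 2019 (when the application is submitted) gives a deadline of November 20, 2019; completed November 17, 2019, before the deadline.
Step 2 — must wait 30 days from November 17, 2019 (when the application fee is paid), so not before December 17, 2019; done December 20, 2019 — permitted.
Step 3 — 11 and 30 days from January 3, 2020 (end of the 14-day waiting period, which began when on-site notice is posted on December 20, 2019) are January 14, 2020 and February 2, 2020 respectively; done January 15, 2020 — within the window.
Step 4 — 10 and 24 days from February 14, 2020 (end of the 30-day objection period, which began when notice is mailed to adjoining owners on January 15, 2020) are February 24, 2020 and March 9, 2020 respectively; done March 8, 2020, which is between those dates.
Step 5 — 14 and 34 days from March 8, 2020 (when the environmental checklist is filed) are March 22, 2020 and April 11, 2020 respectively; done March 28, 2020, which is between those dates.

Yes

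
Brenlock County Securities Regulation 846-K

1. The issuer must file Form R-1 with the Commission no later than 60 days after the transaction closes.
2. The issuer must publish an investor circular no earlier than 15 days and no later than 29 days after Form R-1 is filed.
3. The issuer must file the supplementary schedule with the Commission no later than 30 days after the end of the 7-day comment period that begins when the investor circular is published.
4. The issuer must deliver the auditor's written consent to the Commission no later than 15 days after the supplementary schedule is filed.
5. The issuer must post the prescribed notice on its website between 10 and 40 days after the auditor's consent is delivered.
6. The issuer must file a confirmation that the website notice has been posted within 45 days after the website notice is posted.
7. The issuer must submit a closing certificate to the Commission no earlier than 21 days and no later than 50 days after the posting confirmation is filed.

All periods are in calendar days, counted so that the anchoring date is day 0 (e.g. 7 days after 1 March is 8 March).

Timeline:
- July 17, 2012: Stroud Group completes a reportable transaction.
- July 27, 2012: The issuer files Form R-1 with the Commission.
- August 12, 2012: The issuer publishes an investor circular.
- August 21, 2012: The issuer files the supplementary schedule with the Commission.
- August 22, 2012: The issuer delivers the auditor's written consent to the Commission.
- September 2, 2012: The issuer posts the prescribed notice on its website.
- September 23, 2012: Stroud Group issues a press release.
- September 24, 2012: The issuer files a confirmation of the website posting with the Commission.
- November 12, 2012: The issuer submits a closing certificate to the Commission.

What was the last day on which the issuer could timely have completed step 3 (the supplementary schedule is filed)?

The investor circular is published on August 12, 2012; the 7-day comment period therefore ends August 19, 2012, and step 3 runs from that date. 30 days after August 19, 2012 is September 18, 2012.

September 18, 2012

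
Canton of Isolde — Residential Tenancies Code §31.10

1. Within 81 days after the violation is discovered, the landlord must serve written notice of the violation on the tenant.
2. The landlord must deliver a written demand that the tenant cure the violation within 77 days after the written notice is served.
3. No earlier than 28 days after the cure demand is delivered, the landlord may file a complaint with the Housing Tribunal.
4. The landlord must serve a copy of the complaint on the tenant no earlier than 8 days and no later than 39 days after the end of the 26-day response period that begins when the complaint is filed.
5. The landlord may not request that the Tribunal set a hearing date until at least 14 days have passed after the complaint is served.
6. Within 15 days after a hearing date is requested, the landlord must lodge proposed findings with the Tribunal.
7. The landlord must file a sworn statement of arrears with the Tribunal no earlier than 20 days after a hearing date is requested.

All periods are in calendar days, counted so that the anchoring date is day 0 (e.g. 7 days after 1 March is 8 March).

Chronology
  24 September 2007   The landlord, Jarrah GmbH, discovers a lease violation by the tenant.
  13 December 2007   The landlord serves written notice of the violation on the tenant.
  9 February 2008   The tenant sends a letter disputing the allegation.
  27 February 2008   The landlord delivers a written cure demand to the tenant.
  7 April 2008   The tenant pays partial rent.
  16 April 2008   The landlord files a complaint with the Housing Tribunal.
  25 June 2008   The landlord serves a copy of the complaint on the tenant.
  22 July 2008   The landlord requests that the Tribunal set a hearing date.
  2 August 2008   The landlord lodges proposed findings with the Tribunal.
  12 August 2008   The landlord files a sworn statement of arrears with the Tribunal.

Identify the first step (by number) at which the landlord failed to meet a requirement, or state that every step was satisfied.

Step 4

Step 1: 81 days after 24 September 2007 (when the violation is discovered) is 14 December 2007; completed 13 December 2007, before the deadline.
Step 2: 77 days after 13 December 2007 (when the written notice is served) is 28 February 2008; done 27 February 2008 — timely.
Step 3: the earliest permitted date is 28 days after 27 February 2008 (when the cure demand is delivered), i.e. 26 March 2008; done 16 April 2008, after the minimum wait.
Step 4: the window is 8–39 days after 12 May 2008 (end of the 26-day response period, which began when the complaint is filed on 16 April 2008), so 20 May 2008 through 20 June 2008; 25 June 2008 is 5 days past the end of the window.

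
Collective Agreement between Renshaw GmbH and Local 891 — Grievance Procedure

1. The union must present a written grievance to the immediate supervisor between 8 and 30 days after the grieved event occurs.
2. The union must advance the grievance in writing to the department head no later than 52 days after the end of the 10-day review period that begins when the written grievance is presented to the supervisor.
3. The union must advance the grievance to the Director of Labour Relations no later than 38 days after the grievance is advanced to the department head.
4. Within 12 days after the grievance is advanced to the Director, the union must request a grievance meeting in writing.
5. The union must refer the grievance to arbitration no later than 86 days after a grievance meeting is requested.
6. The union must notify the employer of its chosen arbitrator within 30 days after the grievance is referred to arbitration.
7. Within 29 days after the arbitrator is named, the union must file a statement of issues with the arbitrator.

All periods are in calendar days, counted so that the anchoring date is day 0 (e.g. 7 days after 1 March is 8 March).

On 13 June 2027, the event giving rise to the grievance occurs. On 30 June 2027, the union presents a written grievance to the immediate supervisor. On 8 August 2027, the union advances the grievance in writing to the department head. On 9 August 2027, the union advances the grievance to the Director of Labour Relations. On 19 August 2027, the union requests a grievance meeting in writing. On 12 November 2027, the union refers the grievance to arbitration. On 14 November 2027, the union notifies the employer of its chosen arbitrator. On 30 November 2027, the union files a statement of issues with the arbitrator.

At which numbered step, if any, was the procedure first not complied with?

None — every step was satisfied

Step 1: the window is 8–30 days after 13 June 2027 (when the grieved event occurs), so 21 June 2027 through 13 July 2027; done 30 June 2027 — within the window.
Step 2: 52 days after 10 July 2027 (end of the 10-day review period, which began when the written grievance is presented to the supervisor on 30 June 2027) is 31 August 2027; 8 August 2027 is within that limit.
Step 3: 38 days after 8 August 2027 (when the grievance is advanced to the department head) is 15 September 2027; completed 9 August 2027, before the deadline.
Step 4: 12 days after 9 August 2027 (when the grievance is advanced to the Director) is 21 August 2027; completed 19 August 2027, before the deadline.
Step 5: 86 days after 19 August 2027 (when a grievance meeting is requested) is 13 November 2027; done 12 November 2027 — timely.
Step 6: 30 days after 12 November 2027 (when the grievance is referred to arbitration) is 12 December 2027; completed 14 November 2027, before the deadline.
Step 7: 29 days after 14 November 2027 (when the arbitrator is named) is 13 December 2027; done 30 November 2027 — timely.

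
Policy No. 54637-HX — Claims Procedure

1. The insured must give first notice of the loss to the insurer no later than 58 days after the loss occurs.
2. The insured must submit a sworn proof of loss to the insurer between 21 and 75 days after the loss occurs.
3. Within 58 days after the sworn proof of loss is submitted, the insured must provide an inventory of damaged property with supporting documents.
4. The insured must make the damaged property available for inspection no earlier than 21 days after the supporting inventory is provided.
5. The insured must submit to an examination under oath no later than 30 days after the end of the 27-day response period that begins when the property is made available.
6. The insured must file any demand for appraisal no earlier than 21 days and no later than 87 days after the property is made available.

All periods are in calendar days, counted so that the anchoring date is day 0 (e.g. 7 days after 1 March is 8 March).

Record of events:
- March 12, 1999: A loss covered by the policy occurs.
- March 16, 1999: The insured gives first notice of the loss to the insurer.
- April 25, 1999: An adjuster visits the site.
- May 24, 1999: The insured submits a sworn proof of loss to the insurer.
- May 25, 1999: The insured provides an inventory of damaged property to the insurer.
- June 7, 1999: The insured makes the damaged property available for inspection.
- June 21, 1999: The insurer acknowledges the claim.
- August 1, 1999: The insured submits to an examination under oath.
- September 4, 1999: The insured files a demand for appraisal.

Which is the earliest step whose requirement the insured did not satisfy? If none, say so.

Step 1 — counting 58 days from March 12, 1999 (when the loss occurs) gives a deadline of May 9, 1999; done March 16, 1999 — timely.
Step 2 — 21 and 75 days from March 12, 1999 (when the loss occurs) are April 2, 1999 and May 26, 1999 respectively; done May 24, 1999, which is between those dates.
Step 3 — counting 58 days from May 24, 1999 (when the sworn proof of loss is submitted) gives a deadline of July 21, 1999; May 25, 1999 is within that limit.
Step 4 — must wait 21 days from May 25, 1999 (when the supporting inventory is provided), so not before June 15, 1999; acted on June 7, 1999, 8 days prematurely.

Step 4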